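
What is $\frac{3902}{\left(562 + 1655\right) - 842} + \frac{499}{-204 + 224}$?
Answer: $\frac{152833}{5500} \approx 27.788$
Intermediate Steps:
$\frac{3902}{\left(562 + 1655\right) - 842} + \frac{499}{-204 + 224} = \frac{3902}{2217 - 842} + \frac{499}{20} = \frac{3902}{1375} + 499 \cdot \frac{1}{20} = 3902 \cdot \frac{1}{1375} + \frac{499}{20} = \frac{3902}{1375} + \frac{499}{20} = \frac{152833}{5500}$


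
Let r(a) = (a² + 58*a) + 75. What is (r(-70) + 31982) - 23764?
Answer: 9133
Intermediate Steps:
r(a) = 75 + a² + 58*a
(r(-70) + 31982) - 23764 = ((75 + (-70)² + 58*(-70)) + 31982) - 23764 = ((75 + 4900 - 4060) + 31982) - 23764 = (915 + 31982) - 23764 = 32897 - 23764 = 9133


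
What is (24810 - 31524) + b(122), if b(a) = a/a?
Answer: -6713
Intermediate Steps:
b(a) = 1
(24810 - 31524) + b(122) = (24810 - 31524) + 1 = -6714 + 1 = -6713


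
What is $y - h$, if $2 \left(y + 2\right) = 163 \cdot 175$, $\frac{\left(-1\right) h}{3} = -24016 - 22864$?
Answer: $- \frac{252759}{2} \approx -1.2638 \cdot 10^{5}$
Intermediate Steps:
$h = 140640$ ($h = - 3 \left(-24016 - 22864\right) = \left(-3\right) \left(-46880\right) = 140640$)
$y = \frac{28521}{2}$ ($y = -2 + \frac{163 \cdot 175}{2} = -2 + \frac{1}{2} \cdot 28525 = -2 + \frac{28525}{2} = \frac{28521}{2} \approx 14261.0$)
$y - h = \frac{28521}{2} - 140640 = - \frac{252759}{2}$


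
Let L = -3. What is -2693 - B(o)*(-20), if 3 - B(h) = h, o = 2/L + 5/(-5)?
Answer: -7799/3 ≈ -2599.7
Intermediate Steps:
o = -5/3 (o = 2/(-3) + 5/(-5) = 2*(-1/3) + 5*(-1/5) = -2/3 - 1 = -5/3 ≈ -1.6667)
B(h) = 3 - h
-2693 - B(o)*(-20) = -2693 - (3 - 1*(-5/3))*(-20) = -2693 - (3 + 5/3)*(-20) = -2693 - 14*(-20)/3 = -2693 - 1*(-280/3) = -2693 + 280/3 = -7799/3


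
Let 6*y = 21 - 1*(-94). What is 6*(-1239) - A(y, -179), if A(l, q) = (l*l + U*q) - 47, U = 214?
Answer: 1099859/36 ≈ 30552.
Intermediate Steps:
y = 115/6 (y = (21 - 1*(-94))/6 = (21 + 94)/6 = (⅙)*115 = 115/6 ≈ 19.167)
A(l, q) = -47 + l² + 214*q (A(l, q) = (l*l + 214*q) - 47 = (l² + 214*q) - 47 = -47 + l² + 214*q)
6*(-1239) - A(y, -179) = 6*(-1239) - (-47 + (115/6)² + 214*(-179)) = -7434 - (-47 + 13225/36 - 38306) = -7434 - 1*(-1367483/36) = -7434 + 1367483/36 = 1099859/36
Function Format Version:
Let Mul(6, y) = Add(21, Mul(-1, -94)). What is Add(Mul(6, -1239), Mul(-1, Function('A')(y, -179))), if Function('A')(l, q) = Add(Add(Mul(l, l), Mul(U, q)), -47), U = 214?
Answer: Rational(1099859, 36) ≈ 30552.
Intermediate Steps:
y = Rational(115, 6) (y = Mul(Rational(1, 6), Add(21, Mul(-1, -94))) = Mul(Rational(1, 6), Add(21, 94)) = Mul(Rational(1, 6), 115) = Rational(115, 6) ≈ 19.167)
Function('A')(l, q) = Add(-47, Pow(l, 2), Mul(214, q)) (Function('A')(l, q) = Add(Add(Mul(l, l), Mul(214, q)), -47) = Add(Add(Pow(l, 2), Mul(214, q)), -47) = Add(-47, Pow(l, 2), Mul(214, q)))
Add(Mul(6, -1239), Mul(-1, Function('A')(y, -179))) = Add(Mul(6, -1239), Mul(-1, Add(-47, Pow(Rational(115, 6), 2), Mul(214, -179)))) = Add(-7434, Mul(-1, Add(-47, Rational(13225, 36), -38306))) = Add(-7434, Mul(-1, Rational(-1367483, 36))) = Add(-7434, Rational(1367483, 36)) = Rational(1099859, 36)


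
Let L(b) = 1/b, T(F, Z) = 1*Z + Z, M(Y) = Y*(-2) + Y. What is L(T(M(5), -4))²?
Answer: 1/64 ≈ 0.015625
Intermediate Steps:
M(Y) = -Y (M(Y) = -2*Y + Y = -Y)
T(F, Z) = 2*Z (T(F, Z) = Z + Z = 2*Z)
L(T(M(5), -4))² = (1/(2*(-4)))² = (1/(-8))² = (-⅛)² = 1/64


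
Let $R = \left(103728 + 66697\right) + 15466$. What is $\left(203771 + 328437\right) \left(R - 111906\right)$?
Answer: $39375408880$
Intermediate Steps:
$R = 185891$ ($R = 170425 + 15466 = 185891$)
$\left(203771 + 328437\right) \left(R - 111906\right) = \left(203771 + 328437\right) \left(185891 - 111906\right) = 532208 \cdot 73985 = 39375408880$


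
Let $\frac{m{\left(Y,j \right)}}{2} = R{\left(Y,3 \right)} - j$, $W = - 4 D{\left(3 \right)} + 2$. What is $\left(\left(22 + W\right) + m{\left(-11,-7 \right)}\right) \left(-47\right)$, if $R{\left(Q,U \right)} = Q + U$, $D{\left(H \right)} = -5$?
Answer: $-1974$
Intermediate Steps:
$W = 22$ ($W = \left(-4\right) \left(-5\right) + 2 = 20 + 2 = 22$)
$m{\left(Y,j \right)} = 6 - 2 j + 2 Y$ ($m{\left(Y,j \right)} = 2 \left(\left(Y + 3\right) - j\right) = 2 \left(\left(3 + Y\right) - j\right) = 2 \left(3 + Y - j\right) = 6 - 2 j + 2 Y$)
$\left(\left(22 + W\right) + m{\left(-11,-7 \right)}\right) \left(-47\right) = \left(\left(22 + 22\right) + \left(6 - -14 + 2 \left(-11\right)\right)\right) \left(-47\right) = \left(44 + \left(6 + 14 - 22\right)\right) \left(-47\right) = \left(44 - 2\right) \left(-47\right) = 42 \left(-47\right) = -1974$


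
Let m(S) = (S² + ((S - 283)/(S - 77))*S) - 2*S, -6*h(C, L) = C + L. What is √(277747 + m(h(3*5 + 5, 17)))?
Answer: 5*√99599733835/2994 ≈ 527.04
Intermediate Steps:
h(C, L) = -C/6 - L/6 (h(C, L) = -(C + L)/6 = -C/6 - L/6)
m(S) = S² - 2*S + S*(-283 + S)/(-77 + S) (m(S) = (S² + ((-283 + S)/(-77 + S))*S) - 2*S = (S² + S*(-283 + S)/(-77 + S)) - 2*S = S² - 2*S + S*(-283 + S)/(-77 + S))
√(277747 + m(h(3*5 + 5, 17))) = √(277747 + (-(3*5 + 5)/6 - ⅙*17)*(-129 + (-(3*5 + 5)/6 - ⅙*17)² - 78*(-(3*5 + 5)/6 - ⅙*17))/(-77 + (-(3*5 + 5)/6 - ⅙*17))) = √(277747 + (-(15 + 5)/6 - 17/6)*(-129 + (-(15 + 5)/6 - 17/6)² - 78*(-(15 + 5)/6 - 17/6))/(-77 + (-(15 + 5)/6 - 17/6))) = √(277747 + (-⅙*20 - 17/6)*(-129 + (-⅙*20 - 17/6)² - 78*(-⅙*20 - 17/6))/(-77 + (-⅙*20 - 17/6))) = √(277747 + (-10/3 - 17/6)*(-129 + (-10/3 - 17/6)² - 78*(-10/3 - 17/6))/(-77 + (-10/3 - 17/6))) = √(277747 - 37*(-129 + (-37/6)² - 78*(-37/6))/(6*(-77 - 37/6))) = √(277747 - 37*(-129 + 1369/36 + 481)/(6*(-499/6))) = √(277747 - 37/6*(-6/499)*14041/36) = √(277747 + 519517/17964) = √(4989966625/17964) = 5*√99599733835/2994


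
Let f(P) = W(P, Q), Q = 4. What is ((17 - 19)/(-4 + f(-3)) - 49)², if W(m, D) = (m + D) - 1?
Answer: 9409/4 ≈ 2352.3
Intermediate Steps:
W(m, D) = -1 + D + m (W(m, D) = (D + m) - 1 = -1 + D + m)
f(P) = 3 + P (f(P) = -1 + 4 + P = 3 + P)
((17 - 19)/(-4 + f(-3)) - 49)² = ((17 - 19)/(-4 + (3 - 3)) - 49)² = (-2/(-4 + 0) - 49)² = (-2/(-4) - 49)² = (-2*(-¼) - 49)² = (½ - 49)² = (-97/2)² = 9409/4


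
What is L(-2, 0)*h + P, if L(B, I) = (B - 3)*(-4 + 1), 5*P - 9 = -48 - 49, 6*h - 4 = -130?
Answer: -1663/5 ≈ -332.60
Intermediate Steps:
h = -21 (h = ⅔ + (⅙)*(-130) = ⅔ - 65/3 = -21)
P = -88/5 (P = 9/5 + (-48 - 49)/5 = 9/5 + (⅕)*(-97) = 9/5 - 97/5 = -88/5 ≈ -17.600)
L(B, I) = 9 - 3*B (L(B, I) = (-3 + B)*(-3) = 9 - 3*B)
L(-2, 0)*h + P = (9 - 3*(-2))*(-21) - 88/5 = (9 + 6)*(-21) - 88/5 = 15*(-21) - 88/5 = -315 - 88/5 = -1663/5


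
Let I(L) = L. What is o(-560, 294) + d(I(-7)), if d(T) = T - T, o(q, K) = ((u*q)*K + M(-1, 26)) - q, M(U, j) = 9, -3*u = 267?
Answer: 14653529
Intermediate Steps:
u = -89 (u = -⅓*267 = -89)
o(q, K) = 9 - q - 89*K*q (o(q, K) = ((-89*q)*K + 9) - q = (-89*K*q + 9) - q = (9 - 89*K*q) - q = 9 - q - 89*K*q)
d(T) = 0
o(-560, 294) + d(I(-7)) = (9 - 1*(-560) - 89*294*(-560)) + 0 = (9 + 560 + 14652960) + 0 = 14653529 + 0 = 14653529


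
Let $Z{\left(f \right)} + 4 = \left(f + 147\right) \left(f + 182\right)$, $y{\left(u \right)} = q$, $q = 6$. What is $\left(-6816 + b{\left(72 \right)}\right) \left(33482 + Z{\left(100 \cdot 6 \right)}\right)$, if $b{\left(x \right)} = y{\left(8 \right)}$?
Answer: $-4206073920$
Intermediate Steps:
$y{\left(u \right)} = 6$
$b{\left(x \right)} = 6$
$Z{\left(f \right)} = -4 + \left(147 + f\right) \left(182 + f\right)$ ($Z{\left(f \right)} = -4 + \left(f + 147\right) \left(f + 182\right) = -4 + \left(147 + f\right) \left(182 + f\right)$)
$\left(-6816 + b{\left(72 \right)}\right) \left(33482 + Z{\left(100 \cdot 6 \right)}\right) = \left(-6816 + 6\right) \left(33482 + \left(26750 + \left(100 \cdot 6\right)^{2} + 329 \cdot 100 \cdot 6\right)\right) = - 6810 \left(33482 + \left(26750 + 600^{2} + 329 \cdot 600\right)\right) = - 6810 \left(33482 + \left(26750 + 360000 + 197400\right)\right) = - 6810 \left(33482 + 584150\right) = \left(-6810\right) 617632 = -4206073920$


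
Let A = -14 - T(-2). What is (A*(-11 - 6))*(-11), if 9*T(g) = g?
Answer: -23188/9 ≈ -2576.4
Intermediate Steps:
T(g) = g/9
A = -124/9 (A = -14 - (-2)/9 = -14 - 1*(-2/9) = -14 + 2/9 = -124/9 ≈ -13.778)
(A*(-11 - 6))*(-11) = -124*(-11 - 6)/9*(-11) = -124/9*(-17)*(-11) = (2108/9)*(-11) = -23188/9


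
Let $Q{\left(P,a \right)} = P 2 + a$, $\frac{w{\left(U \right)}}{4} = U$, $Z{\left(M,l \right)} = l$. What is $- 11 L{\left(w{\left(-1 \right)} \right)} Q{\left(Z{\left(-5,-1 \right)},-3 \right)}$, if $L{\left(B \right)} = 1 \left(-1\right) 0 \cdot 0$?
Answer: $0$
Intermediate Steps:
$w{\left(U \right)} = 4 U$
$Q{\left(P,a \right)} = a + 2 P$ ($Q{\left(P,a \right)} = 2 P + a = a + 2 P$)
$L{\left(B \right)} = 0$ ($L{\left(B \right)} = 1 \cdot 0 \cdot 0 = 1 \cdot 0 = 0$)
$- 11 L{\left(w{\left(-1 \right)} \right)} Q{\left(Z{\left(-5,-1 \right)},-3 \right)} = \left(-11\right) 0 \left(-3 + 2 \left(-1\right)\right) = 0 \left(-3 - 2\right) = 0 \left(-5\right) = 0$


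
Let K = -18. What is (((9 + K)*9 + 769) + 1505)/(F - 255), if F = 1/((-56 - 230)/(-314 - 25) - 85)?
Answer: -20854699/2425078 ≈ -8.5996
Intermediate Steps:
F = -339/28529 (F = 1/(-286/(-339) - 85) = 1/(-286*(-1/339) - 85) = 1/(286/339 - 85) = 1/(-28529/339) = -339/28529 ≈ -0.011883)
(((9 + K)*9 + 769) + 1505)/(F - 255) = (((9 - 18)*9 + 769) + 1505)/(-339/28529 - 255) = ((-9*9 + 769) + 1505)/(-7275234/28529) = -28529*((-81 + 769) + 1505)/7275234 = -28529*(688 + 1505)/7275234 = -28529/7275234*2193 = -20854699/2425078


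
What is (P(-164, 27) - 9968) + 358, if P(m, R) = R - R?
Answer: -9610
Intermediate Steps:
P(m, R) = 0
(P(-164, 27) - 9968) + 358 = (0 - 9968) + 358 = -9968 + 358 = -9610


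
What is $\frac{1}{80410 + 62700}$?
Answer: $\frac{1}{143110} \approx 6.9876 \cdot 10^{-6}$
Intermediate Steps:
$\frac{1}{80410 + 62700} = \frac{1}{143110}$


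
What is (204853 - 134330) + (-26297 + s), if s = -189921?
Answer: -145695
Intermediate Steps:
(204853 - 134330) + (-26297 + s) = (204853 - 134330) + (-26297 - 189921) = 70523 - 216218 = -145695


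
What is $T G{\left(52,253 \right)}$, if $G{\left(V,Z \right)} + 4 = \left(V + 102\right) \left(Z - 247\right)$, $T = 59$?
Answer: $54280$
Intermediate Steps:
$G{\left(V,Z \right)} = -4 + \left(-247 + Z\right) \left(102 + V\right)$ ($G{\left(V,Z \right)} = -4 + \left(V + 102\right) \left(Z - 247\right) = -4 + \left(102 + V\right) \left(-247 + Z\right) = -4 + \left(-247 + Z\right) \left(102 + V\right)$)
$T G{\left(52,253 \right)} = 59 \left(-25198 - 12844 + 102 \cdot 253 + 52 \cdot 253\right) = 59 \left(-25198 - 12844 + 25806 + 13156\right) = 59 \cdot 920 = 54280$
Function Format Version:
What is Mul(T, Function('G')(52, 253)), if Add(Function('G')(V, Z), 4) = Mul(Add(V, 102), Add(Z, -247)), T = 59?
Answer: 54280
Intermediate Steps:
Function('G')(V, Z) = Add(-4, Mul(Add(-247, Z), Add(102, V))) (Function('G')(V, Z) = Add(-4, Mul(Add(V, 102), Add(Z, -247))) = Add(-4, Mul(Add(102, V), Add(-247, Z))) = Add(-4, Mul(Add(-247, Z), Add(102, V))))
Mul(T, Function('G')(52, 253)) = Mul(59, Add(-25198, Mul(-247, 52), Mul(102, 253), Mul(52, 253))) = Mul(59, Add(-25198, -12844, 25806, 13156)) = Mul(59, 920) = 54280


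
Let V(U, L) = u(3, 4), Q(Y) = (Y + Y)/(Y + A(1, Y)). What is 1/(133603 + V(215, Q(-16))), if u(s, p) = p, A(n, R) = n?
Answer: 1/133607 ≈ 7.4846e-6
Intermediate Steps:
Q(Y) = 2*Y/(1 + Y) (Q(Y) = (Y + Y)/(Y + 1) = (2*Y)/(1 + Y) = 2*Y/(1 + Y))
V(U, L) = 4
1/(133603 + V(215, Q(-16))) = 1/(133603 + 4) = 1/133607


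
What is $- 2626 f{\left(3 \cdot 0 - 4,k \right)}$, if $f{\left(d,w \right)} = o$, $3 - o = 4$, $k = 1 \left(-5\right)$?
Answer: $2626$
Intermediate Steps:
$k = -5$
$o = -1$ ($o = 3 - 4 = -1$)
$f{\left(d,w \right)} = -1$
$- 2626 f{\left(3 \cdot 0 - 4,k \right)} = \left(-2626\right) \left(-1\right) = 2626$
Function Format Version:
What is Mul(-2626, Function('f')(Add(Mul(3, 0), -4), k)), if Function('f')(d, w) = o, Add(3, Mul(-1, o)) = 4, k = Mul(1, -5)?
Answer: 2626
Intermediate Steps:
k = -5
o = -1 (o = Add(3, Mul(-1, 4)) = Add(3, -4) = -1)
Function('f')(d, w) = -1
Mul(-2626, Function('f')(Add(Mul(3, 0), -4), k)) = Mul(-2626, -1) = 2626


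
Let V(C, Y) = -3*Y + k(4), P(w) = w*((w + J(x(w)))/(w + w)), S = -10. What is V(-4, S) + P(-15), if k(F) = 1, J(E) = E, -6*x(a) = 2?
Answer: 70/3 ≈ 23.333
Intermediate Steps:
x(a) = -1/3 (x(a) = -1/6*2 = -1/3)
P(w) = -1/6 + w/2 (P(w) = w*((w - 1/3)/(w + w)) = w*((-1/3 + w)/((2*w))) = w*((-1/3 + w)*(1/(2*w))) = w*((-1/3 + w)/(2*w)) = -1/6 + w/2)
V(C, Y) = 1 - 3*Y (V(C, Y) = -3*Y + 1 = 1 - 3*Y)
V(-4, S) + P(-15) = (1 - 3*(-10)) + (-1/6 + (1/2)*(-15)) = (1 + 30) + (-1/6 - 15/2) = 31 - 23/3 = 70/3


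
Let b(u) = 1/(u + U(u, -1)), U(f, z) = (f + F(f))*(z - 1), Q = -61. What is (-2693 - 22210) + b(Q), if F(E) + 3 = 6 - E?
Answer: -1668502/67 ≈ -24903.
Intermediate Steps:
F(E) = 3 - E (F(E) = -3 + (6 - E) = 3 - E)
U(f, z) = -3 + 3*z (U(f, z) = (f + (3 - f))*(z - 1) = 3*(-1 + z) = -3 + 3*z)
b(u) = 1/(-6 + u) (b(u) = 1/(u + (-3 + 3*(-1))) = 1/(u + (-3 - 3)) = 1/(u - 6) = 1/(-6 + u))
(-2693 - 22210) + b(Q) = (-2693 - 22210) + 1/(-6 - 61) = -24903 + 1/(-67) = -24903 - 1/67 = -1668502/67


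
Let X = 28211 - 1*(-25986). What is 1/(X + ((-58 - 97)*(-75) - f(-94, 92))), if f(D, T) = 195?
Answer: 1/65627 ≈ 1.5238e-5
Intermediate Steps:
X = 54197 (X = 28211 + 25986 = 54197)
1/(X + ((-58 - 97)*(-75) - f(-94, 92))) = 1/(54197 + ((-58 - 97)*(-75) - 1*195)) = 1/(54197 + (-155*(-75) - 195)) = 1/(54197 + (11625 - 195)) = 1/(54197 + 11430) = 1/65627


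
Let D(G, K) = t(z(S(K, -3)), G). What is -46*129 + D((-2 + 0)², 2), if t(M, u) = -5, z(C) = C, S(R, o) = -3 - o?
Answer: -5939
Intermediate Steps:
D(G, K) = -5
-46*129 + D((-2 + 0)², 2) = -46*129 - 5 = -5934 - 5 = -5939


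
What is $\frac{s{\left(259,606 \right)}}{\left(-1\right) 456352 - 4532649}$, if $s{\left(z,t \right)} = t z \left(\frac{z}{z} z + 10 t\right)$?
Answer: $- \frac{991792326}{4989001} \approx -198.8$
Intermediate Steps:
$s{\left(z,t \right)} = t z \left(z + 10 t\right)$ ($s{\left(z,t \right)} = t z \left(1 z + 10 t\right) = t z \left(z + 10 t\right)$)
$\frac{s{\left(259,606 \right)}}{\left(-1\right) 456352 - 4532649} = \frac{606 \cdot 259 \left(259 + 10 \cdot 606\right)}{\left(-1\right) 456352 - 4532649} = \frac{606 \cdot 259 \left(259 + 6060\right)}{-456352 - 4532649} = \frac{606 \cdot 259 \cdot 6319}{-4989001} = 991792326 \left(- \frac{1}{4989001}\right) = - \frac{991792326}{4989001}$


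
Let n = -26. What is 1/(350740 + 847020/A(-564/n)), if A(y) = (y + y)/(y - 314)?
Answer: -47/251738220 ≈ -1.8670e-7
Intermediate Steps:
A(y) = 2*y/(-314 + y) (A(y) = (2*y)/(-314 + y) = 2*y/(-314 + y))
1/(350740 + 847020/A(-564/n)) = 1/(350740 + 847020/((2*(-564/(-26))/(-314 - 564/(-26))))) = 1/(350740 + 847020/((2*(-564*(-1/26))/(-314 - 564*(-1/26))))) = 1/(350740 + 847020/((2*(282/13)/(-314 + 282/13)))) = 1/(350740 + 847020/((2*(282/13)/(-3800/13)))) = 1/(350740 + 847020/((2*(282/13)*(-13/3800)))) = 1/(350740 + 847020/(-141/950)) = 1/(350740 + 847020*(-950/141)) = 1/(350740 - 268223000/47) = 1/(-251738220/47) = -47/251738220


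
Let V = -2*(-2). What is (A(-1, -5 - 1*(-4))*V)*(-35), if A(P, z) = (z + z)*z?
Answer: -280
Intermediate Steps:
A(P, z) = 2*z² (A(P, z) = (2*z)*z = 2*z²)
V = 4
(A(-1, -5 - 1*(-4))*V)*(-35) = ((2*(-5 - 1*(-4))²)*4)*(-35) = ((2*(-5 + 4)²)*4)*(-35) = ((2*(-1)²)*4)*(-35) = ((2*1)*4)*(-35) = (2*4)*(-35) = 8*(-35) = -280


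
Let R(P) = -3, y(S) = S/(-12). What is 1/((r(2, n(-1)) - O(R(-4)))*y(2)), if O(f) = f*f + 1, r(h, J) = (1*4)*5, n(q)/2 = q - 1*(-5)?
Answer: -⅗ ≈ -0.60000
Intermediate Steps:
n(q) = 10 + 2*q (n(q) = 2*(q - 1*(-5)) = 2*(q + 5) = 2*(5 + q) = 10 + 2*q)
r(h, J) = 20 (r(h, J) = 4*5 = 20)
y(S) = -S/12 (y(S) = S*(-1/12) = -S/12)
O(f) = 1 + f² (O(f) = f² + 1 = 1 + f²)
1/((r(2, n(-1)) - O(R(-4)))*y(2)) = 1/((20 - (1 + (-3)²))*(-1/12*2)) = 1/((20 - (1 + 9))*(-⅙)) = 1/((20 - 1*10)*(-⅙)) = 1/((20 - 10)*(-⅙)) = 1/(10*(-⅙)) = 1/(-5/3) = -⅗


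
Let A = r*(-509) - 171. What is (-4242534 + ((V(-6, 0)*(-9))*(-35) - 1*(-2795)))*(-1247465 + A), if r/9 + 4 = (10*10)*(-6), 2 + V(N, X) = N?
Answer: -6445213191592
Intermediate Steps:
V(N, X) = -2 + N
r = -5436 (r = -36 + 9*((10*10)*(-6)) = -36 + 9*(100*(-6)) = -36 + 9*(-600) = -36 - 5400 = -5436)
A = 2766753 (A = -5436*(-509) - 171 = 2766924 - 171 = 2766753)
(-4242534 + ((V(-6, 0)*(-9))*(-35) - 1*(-2795)))*(-1247465 + A) = (-4242534 + (((-2 - 6)*(-9))*(-35) - 1*(-2795)))*(-1247465 + 2766753) = (-4242534 + (-8*(-9)*(-35) + 2795))*1519288 = (-4242534 + (72*(-35) + 2795))*1519288 = (-4242534 + (-2520 + 2795))*1519288 = (-4242534 + 275)*1519288 = -4242259*1519288 = -6445213191592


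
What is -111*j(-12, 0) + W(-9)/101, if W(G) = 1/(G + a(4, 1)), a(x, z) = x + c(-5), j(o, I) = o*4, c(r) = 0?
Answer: 2690639/505 ≈ 5328.0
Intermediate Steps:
j(o, I) = 4*o
a(x, z) = x (a(x, z) = x + 0 = x)
W(G) = 1/(4 + G) (W(G) = 1/(G + 4) = 1/(4 + G))
-111*j(-12, 0) + W(-9)/101 = -444*(-12) + 1/((4 - 9)*101) = -111*(-48) + (1/101)/(-5) = 5328 - ⅕*1/101 = 5328 - 1/505 = 2690639/505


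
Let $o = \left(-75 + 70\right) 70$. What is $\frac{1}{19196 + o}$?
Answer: $\frac{1}{18846} \approx 5.3062 \cdot 10^{-5}$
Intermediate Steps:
$o = -350$ ($o = \left(-5\right) 70 = -350$)
$\frac{1}{19196 + o} = \frac{1}{19196 - 350} = \frac{1}{18846}$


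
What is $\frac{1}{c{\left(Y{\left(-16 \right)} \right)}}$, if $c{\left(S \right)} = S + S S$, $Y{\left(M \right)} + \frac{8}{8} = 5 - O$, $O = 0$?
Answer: $\frac{1}{20} \approx 0.05$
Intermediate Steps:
$Y{\left(M \right)} = 4$ ($Y{\left(M \right)} = -1 + \left(5 - 0\right) = -1 + \left(5 + 0\right) = -1 + 5 = 4$)
$c{\left(S \right)} = S + S^{2}$
$\frac{1}{c{\left(Y{\left(-16 \right)} \right)}} = \frac{1}{4 \left(1 + 4\right)} = \frac{1}{4 \cdot 5} = \frac{1}{20}$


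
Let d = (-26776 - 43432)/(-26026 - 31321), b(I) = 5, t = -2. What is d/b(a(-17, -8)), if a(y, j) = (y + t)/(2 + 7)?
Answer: 70208/286735 ≈ 0.24485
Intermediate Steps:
a(y, j) = -2/9 + y/9 (a(y, j) = (y - 2)/(2 + 7) = (-2 + y)/9 = (-2 + y)*(1/9) = -2/9 + y/9)
d = 70208/57347 (d = -70208/(-57347) = -70208*(-1/57347) = 70208/57347 ≈ 1.2243)
d/b(a(-17, -8)) = (70208/57347)/5 = (70208/57347)*(1/5) = 70208/286735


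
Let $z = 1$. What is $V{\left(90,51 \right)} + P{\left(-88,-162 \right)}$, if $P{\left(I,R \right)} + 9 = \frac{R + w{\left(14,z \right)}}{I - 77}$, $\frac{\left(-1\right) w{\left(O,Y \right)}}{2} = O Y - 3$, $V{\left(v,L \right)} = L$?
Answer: $\frac{7114}{165} \approx 43.115$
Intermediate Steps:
$w{\left(O,Y \right)} = 6 - 2 O Y$ ($w{\left(O,Y \right)} = - 2 \left(O Y - 3\right) = - 2 \left(-3 + O Y\right) = 6 - 2 O Y$)
$P{\left(I,R \right)} = -9 + \frac{-22 + R}{-77 + I}$ ($P{\left(I,R \right)} = -9 + \frac{R + \left(6 - 28 \cdot 1\right)}{I - 77} = -9 + \frac{R + \left(6 - 28\right)}{-77 + I} = -9 + \frac{R - 22}{-77 + I} = -9 + \frac{-22 + R}{-77 + I}$)
$V{\left(90,51 \right)} + P{\left(-88,-162 \right)} = 51 + \frac{671 - 162 - -792}{-77 - 88} = 51 + \frac{671 - 162 + 792}{-165} = 51 - \frac{1301}{165} = \frac{7114}{165}$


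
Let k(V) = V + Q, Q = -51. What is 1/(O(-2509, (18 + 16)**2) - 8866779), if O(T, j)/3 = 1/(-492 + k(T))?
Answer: -3052/27061409511 ≈ -1.1278e-7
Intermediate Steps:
k(V) = -51 + V (k(V) = V - 51 = -51 + V)
O(T, j) = 3/(-543 + T) (O(T, j) = 3/(-492 + (-51 + T)) = 3/(-543 + T))
1/(O(-2509, (18 + 16)**2) - 8866779) = 1/(3/(-543 - 2509) - 8866779) = 1/(3/(-3052) - 8866779) = 1/(3*(-1/3052) - 8866779) = 1/(-3/3052 - 8866779) = 1/(-27061409511/3052) = -3052/27061409511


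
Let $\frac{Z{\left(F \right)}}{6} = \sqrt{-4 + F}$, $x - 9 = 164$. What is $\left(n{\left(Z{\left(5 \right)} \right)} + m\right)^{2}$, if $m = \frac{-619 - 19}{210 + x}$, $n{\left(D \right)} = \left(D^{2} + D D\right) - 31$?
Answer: $\frac{226954225}{146689} \approx 1547.2$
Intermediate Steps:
$x = 173$ ($x = 9 + 164 = 173$)
$Z{\left(F \right)} = 6 \sqrt{-4 + F}$
$n{\left(D \right)} = -31 + 2 D^{2}$ ($n{\left(D \right)} = \left(D^{2} + D^{2}\right) - 31 = 2 D^{2} - 31 = -31 + 2 D^{2}$)
$m = - \frac{638}{383}$ ($m = \frac{-619 - 19}{210 + 173} = - \frac{638}{383} \approx -1.6658$)
$\left(n{\left(Z{\left(5 \right)} \right)} + m\right)^{2} = \left(\left(-31 + 2 \left(6 \sqrt{-4 + 5}\right)^{2}\right) - \frac{638}{383}\right)^{2} = \left(\left(-31 + 2 \left(6 \sqrt{1}\right)^{2}\right) - \frac{638}{383}\right)^{2} = \left(\left(-31 + 2 \left(6 \cdot 1\right)^{2}\right) - \frac{638}{383}\right)^{2} = \left(\left(-31 + 2 \cdot 6^{2}\right) - \frac{638}{383}\right)^{2} = \left(\left(-31 + 2 \cdot 36\right) - \frac{638}{383}\right)^{2} = \left(\left(-31 + 72\right) - \frac{638}{383}\right)^{2} = \left(41 - \frac{638}{383}\right)^{2} = \left(\frac{15065}{383}\right)^{2} = \frac{226954225}{146689}$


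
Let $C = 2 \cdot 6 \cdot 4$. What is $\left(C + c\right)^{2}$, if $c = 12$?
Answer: $3600$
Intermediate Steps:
$C = 48$ ($C = 12 \cdot 4 = 48$)
$\left(C + c\right)^{2} = \left(48 + 12\right)^{2} = 60^{2} = 3600$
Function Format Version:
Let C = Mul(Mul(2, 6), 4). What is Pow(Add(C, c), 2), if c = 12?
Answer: 3600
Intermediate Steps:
C = 48 (C = Mul(12, 4) = 48)
Pow(Add(C, c), 2) = Pow(Add(48, 12), 2) = Pow(60, 2) = 3600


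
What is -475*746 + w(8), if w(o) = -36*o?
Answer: -354638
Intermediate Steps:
-475*746 + w(8) = -475*746 - 36*8 = -354350 - 288 = -354638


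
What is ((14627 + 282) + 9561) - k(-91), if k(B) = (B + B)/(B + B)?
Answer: 24469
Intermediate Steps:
k(B) = 1 (k(B) = (2*B)/((2*B)) = (2*B)*(1/(2*B)) = 1)
((14627 + 282) + 9561) - k(-91) = ((14627 + 282) + 9561) - 1*1 = (14909 + 9561) - 1 = 24470 - 1 = 24469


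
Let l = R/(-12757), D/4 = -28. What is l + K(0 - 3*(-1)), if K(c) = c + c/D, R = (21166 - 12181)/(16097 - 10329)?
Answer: 437534373/147164752 ≈ 2.9731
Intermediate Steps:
R = 8985/5768 ≈ 1.5577
D = -112 (D = 4*(-28) = -112)
l = -8985/73582376 (l = (8985/5768)/(-12757) = (8985/5768)*(-1/12757) = -8985/73582376 ≈ -0.00012211)
K(c) = 111*c/112 (K(c) = c + c/(-112) = c + c*(-1/112) = c - c/112 = 111*c/112)
l + K(0 - 3*(-1)) = -8985/73582376 + 111*(0 - 3*(-1))/112 = -8985/73582376 + 111*(0 + 3)/112 = -8985/73582376 + (111/112)*3 = -8985/73582376 + 333/112 = 437534373/147164752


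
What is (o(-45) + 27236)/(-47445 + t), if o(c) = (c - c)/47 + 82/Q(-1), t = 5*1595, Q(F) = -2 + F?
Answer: -40813/59205 ≈ -0.68935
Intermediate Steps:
t = 7975
o(c) = -82/3 (o(c) = (c - c)/47 + 82/(-2 - 1) = 0*(1/47) + 82/(-3) = 0 + 82*(-⅓) = 0 - 82/3 = -82/3)
(o(-45) + 27236)/(-47445 + t) = (-82/3 + 27236)/(-47445 + 7975) = (81626/3)/(-39470) = (81626/3)*(-1/39470) = -40813/59205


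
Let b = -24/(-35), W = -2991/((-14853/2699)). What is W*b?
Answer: 64581672/173285 ≈ 372.69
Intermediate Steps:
W = 2690903/4951 (W = -2991/((-14853*1/2699)) = -2991/(-14853/2699) = -2991*(-2699/14853) = 2690903/4951 ≈ 543.51)
b = 24/35 (b = -24*(-1/35) = 24/35 ≈ 0.68571)
W*b = (2690903/4951)*(24/35) = 64581672/173285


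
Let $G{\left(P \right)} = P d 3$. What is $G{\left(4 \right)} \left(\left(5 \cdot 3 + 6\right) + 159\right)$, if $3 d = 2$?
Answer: $1440$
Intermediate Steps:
$d = \frac{2}{3}$ ($d = \frac{1}{3} \cdot 2 = \frac{2}{3} \approx 0.66667$)
$G{\left(P \right)} = 2 P$ ($G{\left(P \right)} = P \frac{2}{3} \cdot 3 = \frac{2 P}{3} \cdot 3 = 2 P$)
$G{\left(4 \right)} \left(\left(5 \cdot 3 + 6\right) + 159\right) = 2 \cdot 4 \left(\left(5 \cdot 3 + 6\right) + 159\right) = 8 \left(\left(15 + 6\right) + 159\right) = 8 \left(21 + 159\right) = 8 \cdot 180 = 1440$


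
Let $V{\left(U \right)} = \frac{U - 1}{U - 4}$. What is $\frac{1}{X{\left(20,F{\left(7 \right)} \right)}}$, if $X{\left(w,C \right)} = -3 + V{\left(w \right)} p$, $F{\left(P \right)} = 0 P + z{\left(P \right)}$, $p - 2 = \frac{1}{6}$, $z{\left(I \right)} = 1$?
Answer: $- \frac{96}{41} \approx -2.3415$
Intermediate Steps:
$V{\left(U \right)} = \frac{-1 + U}{-4 + U}$
$p = \frac{13}{6}$ ($p = 2 + \frac{1}{6} = \frac{13}{6} \approx 2.1667$)
$F{\left(P \right)} = 1$ ($F{\left(P \right)} = 0 P + 1 = 0 + 1 = 1$)
$X{\left(w,C \right)} = -3 + \frac{13 \left(-1 + w\right)}{6 \left(-4 + w\right)}$ ($X{\left(w,C \right)} = -3 + \frac{-1 + w}{-4 + w} \frac{13}{6} = -3 + \frac{13 \left(-1 + w\right)}{6 \left(-4 + w\right)}$)
$\frac{1}{X{\left(20,F{\left(7 \right)} \right)}} = \frac{1}{\frac{1}{6} \frac{1}{-4 + 20} \left(59 - 100\right)} = \frac{1}{\frac{1}{6} \cdot \frac{1}{16} \left(59 - 100\right)} = \frac{1}{\frac{1}{6} \cdot \frac{1}{16} \left(-41\right)} = \frac{1}{- \frac{41}{96}} = - \frac{96}{41}$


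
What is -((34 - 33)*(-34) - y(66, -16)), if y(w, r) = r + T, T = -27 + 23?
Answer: 14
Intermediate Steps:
T = -4
y(w, r) = -4 + r (y(w, r) = r - 4 = -4 + r)
-((34 - 33)*(-34) - y(66, -16)) = -((34 - 33)*(-34) - (-4 - 16)) = -(1*(-34) - 1*(-20)) = -(-34 + 20) = -1*(-14) = 14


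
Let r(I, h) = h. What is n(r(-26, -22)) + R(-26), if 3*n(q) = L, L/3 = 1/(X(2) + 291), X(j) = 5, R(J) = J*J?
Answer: 200097/296 ≈ 676.00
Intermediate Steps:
R(J) = J²
L = 3/296 (L = 3/(5 + 291) = 3/296 ≈ 0.010135)
n(q) = 1/296 (n(q) = (⅓)*(3/296) = 1/296)
n(r(-26, -22)) + R(-26) = 1/296 + (-26)² = 1/296 + 676 = 200097/296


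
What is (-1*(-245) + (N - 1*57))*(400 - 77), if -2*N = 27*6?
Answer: 34561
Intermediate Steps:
N = -81 (N = -27*6/2 = -½*162 = -81)
(-1*(-245) + (N - 1*57))*(400 - 77) = (-1*(-245) + (-81 - 1*57))*(400 - 77) = (245 + (-81 - 57))*323 = (245 - 138)*323 = 107*323 = 34561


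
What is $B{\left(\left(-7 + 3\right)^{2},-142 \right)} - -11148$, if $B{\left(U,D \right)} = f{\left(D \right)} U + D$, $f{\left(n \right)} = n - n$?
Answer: $11006$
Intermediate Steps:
$f{\left(n \right)} = 0$
$B{\left(U,D \right)} = D$ ($B{\left(U,D \right)} = 0 U + D = 0 + D = D$)
$B{\left(\left(-7 + 3\right)^{2},-142 \right)} - -11148 = -142 - -11148 = -142 + 11148 = 11006$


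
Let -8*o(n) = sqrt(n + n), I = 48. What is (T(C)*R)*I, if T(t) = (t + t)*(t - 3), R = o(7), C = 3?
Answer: 0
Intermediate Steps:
o(n) = -sqrt(2)*sqrt(n)/8 (o(n) = -sqrt(n + n)/8 = -sqrt(2)*sqrt(n)/8)
R = -sqrt(14)/8 (R = -sqrt(2)*sqrt(7)/8 = -sqrt(14)/8 ≈ -0.46771)
T(t) = 2*t*(-3 + t) (T(t) = (2*t)*(-3 + t) = 2*t*(-3 + t))
(T(C)*R)*I = ((2*3*(-3 + 3))*(-sqrt(14)/8))*48 = ((2*3*0)*(-sqrt(14)/8))*48 = (0*(-sqrt(14)/8))*48 = 0*48 = 0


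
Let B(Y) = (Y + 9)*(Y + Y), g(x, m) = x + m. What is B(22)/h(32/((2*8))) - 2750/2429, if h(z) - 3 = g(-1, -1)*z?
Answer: -3315906/2429 ≈ -1365.1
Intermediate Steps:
g(x, m) = m + x
B(Y) = 2*Y*(9 + Y) (B(Y) = (9 + Y)*(2*Y) = 2*Y*(9 + Y))
h(z) = 3 - 2*z (h(z) = 3 + (-1 - 1)*z = 3 - 2*z)
B(22)/h(32/((2*8))) - 2750/2429 = (2*22*(9 + 22))/(3 - 64/(2*8)) - 2750/2429 = (2*22*31)/(3 - 64/16) - 2750*1/2429 = 1364/(3 - 64/16) - 2750/2429 = 1364/(3 - 2*2) - 2750/2429 = 1364/(3 - 4) - 2750/2429 = 1364/(-1) - 2750/2429 = 1364*(-1) - 2750/2429 = -1364 - 2750/2429 = -3315906/2429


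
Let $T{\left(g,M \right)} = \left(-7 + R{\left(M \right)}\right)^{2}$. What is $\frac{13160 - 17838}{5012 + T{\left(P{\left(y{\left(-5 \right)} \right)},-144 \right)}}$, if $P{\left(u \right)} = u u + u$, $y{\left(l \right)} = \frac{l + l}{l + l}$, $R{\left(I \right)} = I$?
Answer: $- \frac{4678}{27813} \approx -0.16819$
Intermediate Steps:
$y{\left(l \right)} = 1$ ($y{\left(l \right)} = \frac{2 l}{2 l} = 2 l \frac{1}{2 l} = 1$)
$P{\left(u \right)} = u + u^{2}$ ($P{\left(u \right)} = u^{2} + u = u + u^{2}$)
$T{\left(g,M \right)} = \left(-7 + M\right)^{2}$
$\frac{13160 - 17838}{5012 + T{\left(P{\left(y{\left(-5 \right)} \right)},-144 \right)}} = \frac{13160 - 17838}{5012 + \left(-7 - 144\right)^{2}} = - \frac{4678}{5012 + \left(-151\right)^{2}} = - \frac{4678}{5012 + 22801} = - \frac{4678}{27813}$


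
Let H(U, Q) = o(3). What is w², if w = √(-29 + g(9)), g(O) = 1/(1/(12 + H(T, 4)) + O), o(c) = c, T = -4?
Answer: -3929/136 ≈ -28.890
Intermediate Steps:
H(U, Q) = 3
g(O) = 1/(1/15 + O) (g(O) = 1/(1/(12 + 3) + O) = 1/(1/15 + O))
w = I*√133586/68 (w = √(-29 + 15/(1 + 15*9)) = √(-29 + 15/(1 + 135)) = √(-29 + 15/136) = √(-3929/136) = I*√133586/68 ≈ 5.3749*I)
w² = (I*√133586/68)² = -3929/136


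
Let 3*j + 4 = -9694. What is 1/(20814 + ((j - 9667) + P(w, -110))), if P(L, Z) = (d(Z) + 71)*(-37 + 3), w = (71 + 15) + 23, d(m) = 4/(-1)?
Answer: 3/16909 ≈ 0.00017742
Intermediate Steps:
j = -9698/3 (j = -4/3 + (1/3)*(-9694) = -4/3 - 9694/3 = -9698/3 ≈ -3232.7)
d(m) = -4 (d(m) = 4*(-1) = -4)
w = 109 (w = 86 + 23 = 109)
P(L, Z) = -2278 (P(L, Z) = (-4 + 71)*(-37 + 3) = 67*(-34) = -2278)
1/(20814 + ((j - 9667) + P(w, -110))) = 1/(20814 + ((-9698/3 - 9667) - 2278)) = 1/(20814 + (-38699/3 - 2278)) = 1/(20814 - 45533/3) = 1/(16909/3) = 3/16909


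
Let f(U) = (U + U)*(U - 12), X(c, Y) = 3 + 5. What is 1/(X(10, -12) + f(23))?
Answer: 1/514 ≈ 0.0019455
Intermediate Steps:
X(c, Y) = 8
f(U) = 2*U*(-12 + U) (f(U) = (2*U)*(-12 + U) = 2*U*(-12 + U))
1/(X(10, -12) + f(23)) = 1/(8 + 2*23*(-12 + 23)) = 1/(8 + 2*23*11) = 1/(8 + 506) = 1/514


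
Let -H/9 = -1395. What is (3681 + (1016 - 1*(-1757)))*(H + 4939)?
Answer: 112906276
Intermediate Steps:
H = 12555 (H = -9*(-1395) = 12555)
(3681 + (1016 - 1*(-1757)))*(H + 4939) = (3681 + (1016 - 1*(-1757)))*(12555 + 4939) = (3681 + (1016 + 1757))*17494 = (3681 + 2773)*17494 = 6454*17494 = 112906276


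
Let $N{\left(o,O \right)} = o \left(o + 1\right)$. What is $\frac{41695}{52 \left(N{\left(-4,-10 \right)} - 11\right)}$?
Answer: $\frac{41695}{52} \approx 801.83$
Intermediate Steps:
$N{\left(o,O \right)} = o \left(1 + o\right)$
$\frac{41695}{52 \left(N{\left(-4,-10 \right)} - 11\right)} = \frac{41695}{52 \left(- 4 \left(1 - 4\right) - 11\right)} = \frac{41695}{52 \left(\left(-4\right) \left(-3\right) - 11\right)} = \frac{41695}{52 \left(12 - 11\right)} = \frac{41695}{52 \cdot 1} = \frac{41695}{52}$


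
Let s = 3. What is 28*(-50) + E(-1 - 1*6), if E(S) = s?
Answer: -1397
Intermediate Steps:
E(S) = 3
28*(-50) + E(-1 - 1*6) = 28*(-50) + 3 = -1400 + 3 = -1397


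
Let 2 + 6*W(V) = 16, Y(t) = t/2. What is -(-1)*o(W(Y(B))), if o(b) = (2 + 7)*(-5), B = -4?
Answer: -45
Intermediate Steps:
Y(t) = t/2 (Y(t) = t*(½) = t/2)
W(V) = 7/3 (W(V) = -⅓ + (⅙)*16 = -⅓ + 8/3 = 7/3)
o(b) = -45 (o(b) = 9*(-5) = -45)
-(-1)*o(W(Y(B))) = -(-1)*(-45) = -1*45 = -45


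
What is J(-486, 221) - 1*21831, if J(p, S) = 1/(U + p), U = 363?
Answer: -2685214/123 ≈ -21831.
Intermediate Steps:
J(p, S) = 1/(363 + p)
J(-486, 221) - 1*21831 = 1/(363 - 486) - 1*21831 = 1/(-123) - 21831 = -1/123 - 21831 = -2685214/123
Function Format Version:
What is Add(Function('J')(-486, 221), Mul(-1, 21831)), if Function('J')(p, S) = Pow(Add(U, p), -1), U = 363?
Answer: Rational(-2685214, 123) ≈ -21831.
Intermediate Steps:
Function('J')(p, S) = Pow(Add(363, p), -1)
Add(Function('J')(-486, 221), Mul(-1, 21831)) = Add(Pow(Add(363, -486), -1), Mul(-1, 21831)) = Add(Pow(-123, -1), -21831) = Add(Rational(-1, 123), -21831) = Rational(-2685214, 123)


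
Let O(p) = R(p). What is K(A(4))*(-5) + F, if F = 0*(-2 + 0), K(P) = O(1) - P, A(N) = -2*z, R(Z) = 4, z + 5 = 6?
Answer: -30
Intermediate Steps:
z = 1 (z = -5 + 6 = 1)
O(p) = 4
A(N) = -2 (A(N) = -2*1 = -2)
K(P) = 4 - P
F = 0 (F = 0*(-2) = 0)
K(A(4))*(-5) + F = (4 - 1*(-2))*(-5) + 0 = (4 + 2)*(-5) + 0 = 6*(-5) + 0 = -30 + 0 = -30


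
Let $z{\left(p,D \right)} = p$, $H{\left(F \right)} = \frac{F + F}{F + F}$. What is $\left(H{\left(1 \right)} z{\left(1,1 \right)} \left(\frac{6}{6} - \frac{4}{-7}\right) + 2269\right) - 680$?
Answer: $\frac{11134}{7} \approx 1590.6$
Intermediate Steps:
$H{\left(F \right)} = 1$ ($H{\left(F \right)} = \frac{2 F}{2 F} = 2 F \frac{1}{2 F} = 1$)
$\left(H{\left(1 \right)} z{\left(1,1 \right)} \left(\frac{6}{6} - \frac{4}{-7}\right) + 2269\right) - 680 = \left(1 \cdot 1 \left(\frac{6}{6} - \frac{4}{-7}\right) + 2269\right) - 680 = \left(1 \left(6 \cdot \frac{1}{6} - - \frac{4}{7}\right) + 2269\right) - 680 = \left(1 \left(1 + \frac{4}{7}\right) + 2269\right) - 680 = \left(1 \cdot \frac{11}{7} + 2269\right) - 680 = \left(\frac{11}{7} + 2269\right) - 680 = \frac{15894}{7} - 680 = \frac{11134}{7}$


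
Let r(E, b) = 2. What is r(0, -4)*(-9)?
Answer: -18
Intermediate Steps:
r(0, -4)*(-9) = 2*(-9) = -18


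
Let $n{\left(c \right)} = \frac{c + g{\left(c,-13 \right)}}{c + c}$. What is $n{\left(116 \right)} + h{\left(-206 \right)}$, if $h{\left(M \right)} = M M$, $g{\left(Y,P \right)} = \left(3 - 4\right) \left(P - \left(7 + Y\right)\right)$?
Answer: $\frac{2461351}{58} \approx 42437.0$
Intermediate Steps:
$g{\left(Y,P \right)} = 7 + Y - P$ ($g{\left(Y,P \right)} = - (-7 + P - Y) = 7 + Y - P$)
$n{\left(c \right)} = \frac{20 + 2 c}{2 c}$ ($n{\left(c \right)} = \frac{c + \left(7 + c - -13\right)}{c + c} = \frac{c + \left(7 + c + 13\right)}{2 c} = \left(c + \left(20 + c\right)\right) \frac{1}{2 c} = \left(20 + 2 c\right) \frac{1}{2 c} = \frac{20 + 2 c}{2 c}$)
$h{\left(M \right)} = M^{2}$
$n{\left(116 \right)} + h{\left(-206 \right)} = \frac{10 + 116}{116} + \left(-206\right)^{2} = \frac{1}{116} \cdot 126 + 42436 = \frac{63}{58} + 42436 = \frac{2461351}{58}$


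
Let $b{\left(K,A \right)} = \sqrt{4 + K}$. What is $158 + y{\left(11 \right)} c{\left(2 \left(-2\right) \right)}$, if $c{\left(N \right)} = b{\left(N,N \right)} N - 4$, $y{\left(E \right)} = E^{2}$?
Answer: $-326$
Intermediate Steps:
$c{\left(N \right)} = -4 + N \sqrt{4 + N}$ ($c{\left(N \right)} = \sqrt{4 + N} N - 4 = N \sqrt{4 + N} - 4 = -4 + N \sqrt{4 + N}$)
$158 + y{\left(11 \right)} c{\left(2 \left(-2\right) \right)} = 158 + 11^{2} \left(-4 + 2 \left(-2\right) \sqrt{4 + 2 \left(-2\right)}\right) = 158 + 121 \left(-4 - 4 \sqrt{4 - 4}\right) = 158 + 121 \left(-4 - 4 \sqrt{0}\right) = 158 + 121 \left(-4 - 0\right) = 158 + 121 \left(-4 + 0\right) = 158 + 121 \left(-4\right) = 158 - 484 = -326$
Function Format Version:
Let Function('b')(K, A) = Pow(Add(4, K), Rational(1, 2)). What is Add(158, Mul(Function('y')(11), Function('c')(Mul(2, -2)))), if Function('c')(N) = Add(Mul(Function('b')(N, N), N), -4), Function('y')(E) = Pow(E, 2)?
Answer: -326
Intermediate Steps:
Function('c')(N) = Add(-4, Mul(N, Pow(Add(4, N), Rational(1, 2)))) (Function('c')(N) = Add(Mul(Pow(Add(4, N), Rational(1, 2)), N), -4) = Add(Mul(N, Pow(Add(4, N), Rational(1, 2))), -4) = Add(-4, Mul(N, Pow(Add(4, N), Rational(1, 2)))))
Add(158, Mul(Function('y')(11), Function('c')(Mul(2, -2)))) = Add(158, Mul(Pow(11, 2), Add(-4, Mul(Mul(2, -2), Pow(Add(4, Mul(2, -2)), Rational(1, 2)))))) = Add(158, Mul(121, Add(-4, Mul(-4, Pow(Add(4, -4), Rational(1, 2)))))) = Add(158, Mul(121, Add(-4, Mul(-4, Pow(0, Rational(1, 2)))))) = Add(158, Mul(121, Add(-4, Mul(-4, 0)))) = Add(158, Mul(121, Add(-4, 0))) = Add(158, Mul(121, -4)) = Add(158, -484) = -326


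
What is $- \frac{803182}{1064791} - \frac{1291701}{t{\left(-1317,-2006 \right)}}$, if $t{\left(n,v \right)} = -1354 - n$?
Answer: $\frac{1375361881757}{39397267} \approx 34910.0$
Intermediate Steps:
$- \frac{803182}{1064791} - \frac{1291701}{t{\left(-1317,-2006 \right)}} = - \frac{803182}{1064791} - \frac{1291701}{-1354 - -1317} = \left(-803182\right) \frac{1}{1064791} - \frac{1291701}{-1354 + 1317} = - \frac{803182}{1064791} - \frac{1291701}{-37} = - \frac{803182}{1064791} - - \frac{1291701}{37} = - \frac{803182}{1064791} + \frac{1291701}{37} = \frac{1375361881757}{39397267}$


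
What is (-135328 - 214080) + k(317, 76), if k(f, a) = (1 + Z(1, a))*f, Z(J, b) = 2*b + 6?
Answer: -299005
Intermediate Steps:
Z(J, b) = 6 + 2*b
k(f, a) = f*(7 + 2*a) (k(f, a) = (1 + (6 + 2*a))*f = (7 + 2*a)*f = f*(7 + 2*a))
(-135328 - 214080) + k(317, 76) = (-135328 - 214080) + 317*(7 + 2*76) = -349408 + 317*(7 + 152) = -349408 + 317*159 = -349408 + 50403 = -299005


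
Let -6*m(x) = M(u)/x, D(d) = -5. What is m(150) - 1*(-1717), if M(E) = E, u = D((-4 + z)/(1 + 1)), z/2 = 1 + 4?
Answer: 309061/180 ≈ 1717.0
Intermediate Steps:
z = 10 (z = 2*(1 + 4) = 2*5 = 10)
u = -5
m(x) = 5/(6*x) (m(x) = -(-5)/(6*x) = 5/(6*x))
m(150) - 1*(-1717) = (⅚)/150 - 1*(-1717) = (⅚)*(1/150) + 1717 = 1/180 + 1717 = 309061/180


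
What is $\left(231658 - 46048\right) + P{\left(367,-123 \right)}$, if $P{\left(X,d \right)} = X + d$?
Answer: $185854$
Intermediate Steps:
$\left(231658 - 46048\right) + P{\left(367,-123 \right)} = \left(231658 - 46048\right) + \left(367 - 123\right) = 185610 + 244 = 185854$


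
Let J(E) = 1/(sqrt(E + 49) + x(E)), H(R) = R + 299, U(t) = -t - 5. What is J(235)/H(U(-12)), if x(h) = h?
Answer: 235/16811946 - sqrt(71)/8405973 ≈ 1.2976e-5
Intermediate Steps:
U(t) = -5 - t
H(R) = 299 + R
J(E) = 1/(E + sqrt(49 + E)) (J(E) = 1/(sqrt(E + 49) + E) = 1/(sqrt(49 + E) + E) = 1/(E + sqrt(49 + E)))
J(235)/H(U(-12)) = 1/((235 + sqrt(49 + 235))*(299 + (-5 - 1*(-12)))) = 1/((235 + sqrt(284))*(299 + (-5 + 12))) = 1/((235 + 2*sqrt(71))*(299 + 7)) = 1/((235 + 2*sqrt(71))*306) = (1/306)/(235 + 2*sqrt(71)) = 1/(306*(235 + 2*sqrt(71)))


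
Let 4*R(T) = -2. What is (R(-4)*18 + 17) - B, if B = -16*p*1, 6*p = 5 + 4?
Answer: 32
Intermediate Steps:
R(T) = -1/2 (R(T) = (1/4)*(-2) = -1/2)
p = 3/2 (p = (5 + 4)/6 = (1/6)*9 = 3/2 ≈ 1.5000)
B = -24 (B = -16*3/2*1 = -24*1 = -24)
(R(-4)*18 + 17) - B = (-1/2*18 + 17) - 1*(-24) = (-9 + 17) + 24 = 8 + 24 = 32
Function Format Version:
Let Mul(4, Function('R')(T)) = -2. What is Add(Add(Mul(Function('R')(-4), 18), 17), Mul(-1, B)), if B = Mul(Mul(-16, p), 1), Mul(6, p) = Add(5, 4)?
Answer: 32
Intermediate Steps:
Function('R')(T) = Rational(-1, 2) (Function('R')(T) = Mul(Rational(1, 4), -2) = Rational(-1, 2))
p = Rational(3, 2) (p = Mul(Rational(1, 6), Add(5, 4)) = Mul(Rational(1, 6), 9) = Rational(3, 2) ≈ 1.5000)
B = -24 (B = Mul(Mul(-16, Rational(3, 2)), 1) = Mul(-24, 1) = -24)
Add(Add(Mul(Function('R')(-4), 18), 17), Mul(-1, B)) = Add(Add(Mul(Rational(-1, 2), 18), 17), Mul(-1, -24)) = Add(Add(-9, 17), 24) = Add(8, 24) = 32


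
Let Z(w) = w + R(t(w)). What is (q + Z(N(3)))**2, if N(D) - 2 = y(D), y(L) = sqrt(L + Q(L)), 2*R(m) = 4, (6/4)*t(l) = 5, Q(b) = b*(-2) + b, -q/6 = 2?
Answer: 64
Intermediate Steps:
q = -12 (q = -6*2 = -12)
Q(b) = -b (Q(b) = -2*b + b = -b)
t(l) = 10/3 (t(l) = (2/3)*5 = 10/3)
R(m) = 2 (R(m) = (1/2)*4 = 2)
y(L) = 0 (y(L) = sqrt(L - L) = sqrt(0) = 0)
N(D) = 2 (N(D) = 2 + 0 = 2)
Z(w) = 2 + w (Z(w) = w + 2 = 2 + w)
(q + Z(N(3)))**2 = (-12 + (2 + 2))**2 = (-12 + 4)**2 = (-8)**2 = 64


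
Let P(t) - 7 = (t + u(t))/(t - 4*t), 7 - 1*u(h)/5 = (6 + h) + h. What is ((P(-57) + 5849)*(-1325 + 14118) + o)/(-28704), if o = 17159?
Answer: -12820164131/4908384 ≈ -2611.9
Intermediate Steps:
u(h) = 5 - 10*h (u(h) = 35 - 5*((6 + h) + h) = 35 - 5*(6 + 2*h) = 35 + (-30 - 10*h) = 5 - 10*h)
P(t) = 7 - (5 - 9*t)/(3*t) (P(t) = 7 + (t + (5 - 10*t))/(t - 4*t) = 7 + (5 - 9*t)/((-3*t)) = 7 + (5 - 9*t)*(-1/(3*t)) = 7 - (5 - 9*t)/(3*t))
((P(-57) + 5849)*(-1325 + 14118) + o)/(-28704) = (((10 - 5/3/(-57)) + 5849)*(-1325 + 14118) + 17159)/(-28704) = (((10 - 5/3*(-1/57)) + 5849)*12793 + 17159)*(-1/28704) = (((10 + 5/171) + 5849)*12793 + 17159)*(-1/28704) = ((1715/171 + 5849)*12793 + 17159)*(-1/28704) = ((1001894/171)*12793 + 17159)*(-1/28704) = (12817229942/171 + 17159)*(-1/28704) = (12820164131/171)*(-1/28704) = -12820164131/4908384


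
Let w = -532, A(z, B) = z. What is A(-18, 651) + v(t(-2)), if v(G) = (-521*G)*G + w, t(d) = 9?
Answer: -42751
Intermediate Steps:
v(G) = -532 - 521*G² (v(G) = (-521*G)*G - 532 = -521*G² - 532 = -532 - 521*G²)
A(-18, 651) + v(t(-2)) = -18 + (-532 - 521*9²) = -18 + (-532 - 521*81) = -18 + (-532 - 42201) = -18 - 42733 = -42751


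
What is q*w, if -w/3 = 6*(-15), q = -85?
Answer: -22950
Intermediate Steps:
w = 270 (w = -18*(-15) = -3*(-90) = 270)
q*w = -85*270 = -22950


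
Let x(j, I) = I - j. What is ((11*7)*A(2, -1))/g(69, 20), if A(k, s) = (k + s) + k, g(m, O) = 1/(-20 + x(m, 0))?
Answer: -20559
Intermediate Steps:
g(m, O) = 1/(-20 - m) (g(m, O) = 1/(-20 + (0 - m)) = 1/(-20 - m))
A(k, s) = s + 2*k
((11*7)*A(2, -1))/g(69, 20) = ((11*7)*(-1 + 2*2))/(1/(-20 - 1*69)) = (77*(-1 + 4))/(1/(-20 - 69)) = (77*3)/(1/(-89)) = 231/(-1/89) = 231*(-89) = -20559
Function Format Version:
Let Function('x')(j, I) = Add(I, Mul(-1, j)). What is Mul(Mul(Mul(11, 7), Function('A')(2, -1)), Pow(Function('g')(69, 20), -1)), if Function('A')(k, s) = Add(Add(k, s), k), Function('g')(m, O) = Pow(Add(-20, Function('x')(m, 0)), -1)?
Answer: -20559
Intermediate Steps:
Function('g')(m, O) = Pow(Add(-20, Mul(-1, m)), -1) (Function('g')(m, O) = Pow(Add(-20, Add(0, Mul(-1, m))), -1) = Pow(Add(-20, Mul(-1, m)), -1))
Function('A')(k, s) = Add(s, Mul(2, k))
Mul(Mul(Mul(11, 7), Function('A')(2, -1)), Pow(Function('g')(69, 20), -1)) = Mul(Mul(Mul(11, 7), Add(-1, Mul(2, 2))), Pow(Pow(Add(-20, Mul(-1, 69)), -1), -1)) = Mul(Mul(77, Add(-1, 4)), Pow(Pow(Add(-20, -69), -1), -1)) = Mul(Mul(77, 3), Pow(Pow(-89, -1), -1)) = Mul(231, Pow(Rational(-1, 89), -1)) = Mul(231, -89) = -20559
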